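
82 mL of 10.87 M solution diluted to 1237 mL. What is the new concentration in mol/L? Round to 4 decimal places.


Dilution: M1*V1 = M2*V2, solve for M2.
M2 = M1*V1 / V2
M2 = 10.87 * 82 / 1237
M2 = 891.34 / 1237
M2 = 0.72056589 mol/L, rounded to 4 dp:

0.7206 mol/L


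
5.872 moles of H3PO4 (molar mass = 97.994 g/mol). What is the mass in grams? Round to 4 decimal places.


mass = n * M
mass = 5.872 * 97.994
mass = 575.420768 g, rounded to 4 dp:

575.4208 g


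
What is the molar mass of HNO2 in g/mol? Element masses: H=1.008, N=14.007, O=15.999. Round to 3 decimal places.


M = sum(count * atomic_mass) over atoms.
M = 1*1.008 + 1*14.007 + 2*15.999
M = 1.008 + 14.007 + 31.998
M = 47.013 g/mol, rounded to 3 dp:

47.013 g/mol


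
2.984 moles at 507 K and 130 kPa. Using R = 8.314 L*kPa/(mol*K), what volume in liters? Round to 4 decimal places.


PV = nRT, solve for V = nRT / P.
nRT = 2.984 * 8.314 * 507 = 12578.1508
V = 12578.1508 / 130
V = 96.75500615 L, rounded to 4 dp:

96.7550 L


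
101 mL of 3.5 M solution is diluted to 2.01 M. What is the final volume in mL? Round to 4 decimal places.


Dilution: M1*V1 = M2*V2, solve for V2.
V2 = M1*V1 / M2
V2 = 3.5 * 101 / 2.01
V2 = 353.5 / 2.01
V2 = 175.87064677 mL, rounded to 4 dp:

175.8706 mL


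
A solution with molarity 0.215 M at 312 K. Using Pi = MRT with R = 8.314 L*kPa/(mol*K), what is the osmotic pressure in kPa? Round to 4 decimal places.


Osmotic pressure (van't Hoff): Pi = M*R*T.
RT = 8.314 * 312 = 2593.968
Pi = 0.215 * 2593.968
Pi = 557.70312 kPa, rounded to 4 dp:

557.7031 kPa


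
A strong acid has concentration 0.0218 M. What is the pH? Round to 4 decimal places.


A strong acid dissociates completely, so [H+] equals the given concentration.
pH = -log10([H+]) = -log10(0.0218)
pH = 1.66154351, rounded to 4 dp:

1.6615


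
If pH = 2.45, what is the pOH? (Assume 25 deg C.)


At 25 deg C, pH + pOH = 14.
pOH = 14 - pH = 14 - 2.45
pOH = 11.55:

11.55


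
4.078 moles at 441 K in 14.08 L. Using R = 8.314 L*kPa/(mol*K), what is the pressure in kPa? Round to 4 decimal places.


PV = nRT, solve for P = nRT / V.
nRT = 4.078 * 8.314 * 441 = 14951.881
P = 14951.881 / 14.08
P = 1061.92336648 kPa, rounded to 4 dp:

1061.9234 kPa


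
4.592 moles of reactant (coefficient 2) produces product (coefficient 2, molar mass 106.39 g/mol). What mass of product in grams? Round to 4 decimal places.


Use the coefficient ratio to convert reactant moles to product moles, then multiply by the product's molar mass.
moles_P = moles_R * (coeff_P / coeff_R) = 4.592 * (2/2) = 4.592
mass_P = moles_P * M_P = 4.592 * 106.39
mass_P = 488.54288 g, rounded to 4 dp:

488.5429 g


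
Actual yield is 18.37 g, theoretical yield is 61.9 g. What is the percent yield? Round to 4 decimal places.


% yield = 100 * actual / theoretical
% yield = 100 * 18.37 / 61.9
% yield = 29.67689822 %, rounded to 4 dp:

29.6769 %


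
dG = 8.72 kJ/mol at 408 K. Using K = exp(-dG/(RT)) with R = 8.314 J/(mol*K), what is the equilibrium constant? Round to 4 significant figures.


dG is in kJ/mol; multiply by 1000 to match R in J/(mol*K).
RT = 8.314 * 408 = 3392.112 J/mol
exponent = -dG*1000 / (RT) = -(8.72*1000) / 3392.112 = -2.57066984
K = exp(-2.57066984)
K = 0.076484296, rounded to 4 significant figures:

0.07648


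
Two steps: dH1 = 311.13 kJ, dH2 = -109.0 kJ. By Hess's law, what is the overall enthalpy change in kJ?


Hess's law: enthalpy is a state function, so add the step enthalpies.
dH_total = dH1 + dH2 = 311.13 + (-109.0)
dH_total = 202.13 kJ:

202.13 kJ


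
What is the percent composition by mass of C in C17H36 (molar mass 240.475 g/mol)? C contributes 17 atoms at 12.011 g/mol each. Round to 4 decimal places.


pct = 100 * (n_elem * M_elem) / M_total
mass_contribution = 17 * 12.011 = 204.187 g/mol
pct = 100 * 204.187 / 240.475
pct = 84.90986589 %, rounded to 4 dp:

84.9099 %


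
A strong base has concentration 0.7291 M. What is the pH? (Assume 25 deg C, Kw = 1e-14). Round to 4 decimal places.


A strong base dissociates completely, so [OH-] equals the given concentration.
pOH = -log10([OH-]) = -log10(0.7291) = 0.137213
pH = 14 - pOH = 14 - 0.137213
pH = 13.862787, rounded to 4 dp:

13.8628


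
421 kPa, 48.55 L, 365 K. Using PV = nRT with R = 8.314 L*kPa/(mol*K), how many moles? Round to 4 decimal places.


PV = nRT, solve for n = PV / (RT).
PV = 421 * 48.55 = 20439.55
RT = 8.314 * 365 = 3034.61
n = 20439.55 / 3034.61
n = 6.73547836 mol, rounded to 4 dp:

6.7355 mol


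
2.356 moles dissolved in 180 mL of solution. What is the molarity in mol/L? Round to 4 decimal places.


Convert volume to liters: V_L = V_mL / 1000.
V_L = 180 / 1000 = 0.18 L
M = n / V_L = 2.356 / 0.18
M = 13.08888889 mol/L, rounded to 4 dp:

13.0889 mol/L


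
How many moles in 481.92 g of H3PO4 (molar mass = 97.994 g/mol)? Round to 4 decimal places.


n = mass / M
n = 481.92 / 97.994
n = 4.91785211 mol, rounded to 4 dp:

4.9179 mol


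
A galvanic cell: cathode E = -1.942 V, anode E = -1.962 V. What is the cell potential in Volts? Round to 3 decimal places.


Standard cell potential: E_cell = E_cathode - E_anode.
E_cell = -1.942 - (-1.962)
E_cell = 0.02 V, rounded to 3 dp:

0.020 V


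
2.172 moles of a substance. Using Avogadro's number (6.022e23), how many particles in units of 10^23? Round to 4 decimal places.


N = n * NA, then divide by 1e23 for the requested units.
N / 1e23 = n * 6.022
N / 1e23 = 2.172 * 6.022
N / 1e23 = 13.079784, rounded to 4 dp:

13.0798


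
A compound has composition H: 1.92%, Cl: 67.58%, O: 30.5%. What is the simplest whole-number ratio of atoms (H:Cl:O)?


Assume 100 g of compound, divide each mass% by atomic mass to get moles, then normalize by the smallest to get a raw atom ratio.
Moles per 100 g: H: 1.92/1.008 = 1.9048, Cl: 67.58/35.453 = 1.9062, O: 30.5/15.999 = 1.9064
Raw ratio (divide by min = 1.9048): H: 1.0, Cl: 1.001, O: 1.001
Multiply by 1 to clear fractions: H: 1.0 ~= 1, Cl: 1.001 ~= 1, O: 1.001 ~= 1
Reduce by GCD to get the simplest whole-number ratio:

1:1:1


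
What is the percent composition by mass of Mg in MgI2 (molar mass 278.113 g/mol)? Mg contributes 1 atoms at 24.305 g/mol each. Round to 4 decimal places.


pct = 100 * (n_elem * M_elem) / M_total
mass_contribution = 1 * 24.305 = 24.305 g/mol
pct = 100 * 24.305 / 278.113
pct = 8.73925347 %, rounded to 4 dp:

8.7393 %


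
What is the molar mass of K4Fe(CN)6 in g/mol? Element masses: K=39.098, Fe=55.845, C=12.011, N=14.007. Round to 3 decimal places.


M = sum(count * atomic_mass) over atoms.
M = 4*39.098 + 1*55.845 + 6*12.011 + 6*14.007
M = 156.392 + 55.845 + 72.066 + 84.042
M = 368.345 g/mol, rounded to 3 dp:

368.345 g/mol


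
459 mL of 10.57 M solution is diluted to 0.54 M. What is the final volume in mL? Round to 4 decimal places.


Dilution: M1*V1 = M2*V2, solve for V2.
V2 = M1*V1 / M2
V2 = 10.57 * 459 / 0.54
V2 = 4851.63 / 0.54
V2 = 8984.5 mL, rounded to 4 dp:

8984.5000 mL


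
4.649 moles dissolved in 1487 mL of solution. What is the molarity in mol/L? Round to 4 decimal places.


Convert volume to liters: V_L = V_mL / 1000.
V_L = 1487 / 1000 = 1.487 L
M = n / V_L = 4.649 / 1.487
M = 3.12642905 mol/L, rounded to 4 dp:

3.1264 mol/L


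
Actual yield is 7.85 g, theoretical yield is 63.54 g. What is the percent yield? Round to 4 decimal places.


% yield = 100 * actual / theoretical
% yield = 100 * 7.85 / 63.54
% yield = 12.35442241 %, rounded to 4 dp:

12.3544 %


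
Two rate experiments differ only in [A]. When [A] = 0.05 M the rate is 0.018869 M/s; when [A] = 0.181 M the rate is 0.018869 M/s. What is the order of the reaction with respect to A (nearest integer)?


Rate is proportional to [A]^n, so rate2/rate1 = ([A]2/[A]1)^n. Take logs to solve for n.
rate2/rate1 = 0.018869 / 0.018869 = 1.0
[A]2/[A]1 = 0.181 / 0.05 = 3.62
n = ln(1.0) / ln(3.62) = 0.0
Nearest integer order:

0


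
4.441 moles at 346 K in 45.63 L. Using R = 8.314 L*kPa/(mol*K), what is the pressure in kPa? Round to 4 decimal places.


PV = nRT, solve for P = nRT / V.
nRT = 4.441 * 8.314 * 346 = 12775.176
P = 12775.176 / 45.63
P = 279.97317554 kPa, rounded to 4 dp:

279.9732 kPa


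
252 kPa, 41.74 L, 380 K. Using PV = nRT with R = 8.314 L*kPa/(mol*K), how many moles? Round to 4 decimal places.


PV = nRT, solve for n = PV / (RT).
PV = 252 * 41.74 = 10518.48
RT = 8.314 * 380 = 3159.32
n = 10518.48 / 3159.32
n = 3.32934935 mol, rounded to 4 dp:

3.3293 mol


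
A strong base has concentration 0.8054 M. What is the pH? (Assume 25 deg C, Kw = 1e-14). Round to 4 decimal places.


A strong base dissociates completely, so [OH-] equals the given concentration.
pOH = -log10([OH-]) = -log10(0.8054) = 0.093988
pH = 14 - pOH = 14 - 0.093988
pH = 13.906012, rounded to 4 dp:

13.9060


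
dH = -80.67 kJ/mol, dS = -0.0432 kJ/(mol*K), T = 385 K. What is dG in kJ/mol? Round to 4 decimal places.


Gibbs: dG = dH - T*dS (consistent units, dS already in kJ/(mol*K)).
T*dS = 385 * -0.0432 = -16.632
dG = -80.67 - (-16.632)
dG = -64.038 kJ/mol, rounded to 4 dp:

-64.0380 kJ/mol


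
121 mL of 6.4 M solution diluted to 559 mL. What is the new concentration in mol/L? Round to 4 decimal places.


Dilution: M1*V1 = M2*V2, solve for M2.
M2 = M1*V1 / V2
M2 = 6.4 * 121 / 559
M2 = 774.4 / 559
M2 = 1.38533095 mol/L, rounded to 4 dp:

1.3853 mol/L


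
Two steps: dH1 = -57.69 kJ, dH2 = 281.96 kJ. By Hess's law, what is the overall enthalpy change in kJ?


Hess's law: enthalpy is a state function, so add the step enthalpies.
dH_total = dH1 + dH2 = -57.69 + (281.96)
dH_total = 224.27 kJ:

224.27 kJ


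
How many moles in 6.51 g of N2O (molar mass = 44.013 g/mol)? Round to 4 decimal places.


n = mass / M
n = 6.51 / 44.013
n = 0.14791084 mol, rounded to 4 dp:

0.1479 mol


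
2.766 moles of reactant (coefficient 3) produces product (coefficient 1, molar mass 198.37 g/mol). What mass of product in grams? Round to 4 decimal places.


Use the coefficient ratio to convert reactant moles to product moles, then multiply by the product's molar mass.
moles_P = moles_R * (coeff_P / coeff_R) = 2.766 * (1/3) = 0.922
mass_P = moles_P * M_P = 0.922 * 198.37
mass_P = 182.89714 g, rounded to 4 dp:

182.8971 g


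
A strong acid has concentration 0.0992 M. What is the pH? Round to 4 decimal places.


A strong acid dissociates completely, so [H+] equals the given concentration.
pH = -log10([H+]) = -log10(0.0992)
pH = 1.00348833, rounded to 4 dp:

1.0035


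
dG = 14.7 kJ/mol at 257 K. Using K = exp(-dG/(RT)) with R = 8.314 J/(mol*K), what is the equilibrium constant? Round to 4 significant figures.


dG is in kJ/mol; multiply by 1000 to match R in J/(mol*K).
RT = 8.314 * 257 = 2136.698 J/mol
exponent = -dG*1000 / (RT) = -(14.7*1000) / 2136.698 = -6.87977431
K = exp(-6.87977431)
K = 0.0010283761, rounded to 4 significant figures:

0.001028


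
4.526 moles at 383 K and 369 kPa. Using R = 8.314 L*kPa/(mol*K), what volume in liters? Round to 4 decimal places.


PV = nRT, solve for V = nRT / P.
nRT = 4.526 * 8.314 * 383 = 14411.9698
V = 14411.9698 / 369
V = 39.05682873 L, rounded to 4 dp:

39.0568 L


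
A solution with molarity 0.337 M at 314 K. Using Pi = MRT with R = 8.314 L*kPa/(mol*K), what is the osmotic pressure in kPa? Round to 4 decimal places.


Osmotic pressure (van't Hoff): Pi = M*R*T.
RT = 8.314 * 314 = 2610.596
Pi = 0.337 * 2610.596
Pi = 879.770852 kPa, rounded to 4 dp:

879.7709 kPa


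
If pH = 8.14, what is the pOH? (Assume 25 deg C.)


At 25 deg C, pH + pOH = 14.
pOH = 14 - pH = 14 - 8.14
pOH = 5.86:

5.86


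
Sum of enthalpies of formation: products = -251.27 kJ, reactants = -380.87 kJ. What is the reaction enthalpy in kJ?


dH_rxn = sum(dH_f products) - sum(dH_f reactants)
dH_rxn = -251.27 - (-380.87)
dH_rxn = 129.6 kJ:

129.60 kJ


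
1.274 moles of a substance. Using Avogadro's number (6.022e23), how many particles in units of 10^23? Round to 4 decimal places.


N = n * NA, then divide by 1e23 for the requested units.
N / 1e23 = n * 6.022
N / 1e23 = 1.274 * 6.022
N / 1e23 = 7.672028, rounded to 4 dp:

7.6720


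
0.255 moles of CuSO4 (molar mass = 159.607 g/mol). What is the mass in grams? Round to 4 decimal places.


mass = n * M
mass = 0.255 * 159.607
mass = 40.699785 g, rounded to 4 dp:

40.6998 g


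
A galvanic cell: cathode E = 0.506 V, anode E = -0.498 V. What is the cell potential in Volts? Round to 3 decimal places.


Standard cell potential: E_cell = E_cathode - E_anode.
E_cell = 0.506 - (-0.498)
E_cell = 1.004 V, rounded to 3 dp:

1.004 V


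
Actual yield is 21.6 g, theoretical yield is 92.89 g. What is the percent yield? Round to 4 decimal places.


% yield = 100 * actual / theoretical
% yield = 100 * 21.6 / 92.89
% yield = 23.25331037 %, rounded to 4 dp:

23.2533 %


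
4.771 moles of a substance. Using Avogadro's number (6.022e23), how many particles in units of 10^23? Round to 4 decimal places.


N = n * NA, then divide by 1e23 for the requested units.
N / 1e23 = n * 6.022
N / 1e23 = 4.771 * 6.022
N / 1e23 = 28.730962, rounded to 4 dp:

28.7310


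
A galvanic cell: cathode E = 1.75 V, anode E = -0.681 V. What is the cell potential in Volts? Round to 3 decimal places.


Standard cell potential: E_cell = E_cathode - E_anode.
E_cell = 1.75 - (-0.681)
E_cell = 2.431 V, rounded to 3 dp:

2.431 V


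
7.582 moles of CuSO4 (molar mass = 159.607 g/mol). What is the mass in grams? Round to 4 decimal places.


mass = n * M
mass = 7.582 * 159.607
mass = 1210.140274 g, rounded to 4 dp:

1210.1403 g


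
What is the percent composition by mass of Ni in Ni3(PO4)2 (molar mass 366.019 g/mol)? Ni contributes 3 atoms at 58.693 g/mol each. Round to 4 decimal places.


pct = 100 * (n_elem * M_elem) / M_total
mass_contribution = 3 * 58.693 = 176.079 g/mol
pct = 100 * 176.079 / 366.019
pct = 48.10651906 %, rounded to 4 dp:

48.1065 %


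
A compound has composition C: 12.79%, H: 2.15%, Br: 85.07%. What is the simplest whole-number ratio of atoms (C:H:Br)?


Assume 100 g of compound, divide each mass% by atomic mass to get moles, then normalize by the smallest to get a raw atom ratio.
Moles per 100 g: C: 12.79/12.011 = 1.0649, H: 2.15/1.008 = 2.1329, Br: 85.07/79.904 = 1.0647
Raw ratio (divide by min = 1.0647): C: 1.0, H: 2.003, Br: 1.0
Multiply by 1 to clear fractions: C: 1.0 ~= 1, H: 2.003 ~= 2, Br: 1.0 ~= 1
Reduce by GCD to get the simplest whole-number ratio:

1:2:1


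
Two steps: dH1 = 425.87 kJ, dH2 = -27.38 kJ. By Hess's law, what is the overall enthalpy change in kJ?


Hess's law: enthalpy is a state function, so add the step enthalpies.
dH_total = dH1 + dH2 = 425.87 + (-27.38)
dH_total = 398.49 kJ:

398.49 kJ


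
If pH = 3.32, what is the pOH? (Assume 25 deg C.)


At 25 deg C, pH + pOH = 14.
pOH = 14 - pH = 14 - 3.32
pOH = 10.68:

10.68


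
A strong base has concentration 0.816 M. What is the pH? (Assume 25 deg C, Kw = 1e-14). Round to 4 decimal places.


A strong base dissociates completely, so [OH-] equals the given concentration.
pOH = -log10([OH-]) = -log10(0.816) = 0.08831
pH = 14 - pOH = 14 - 0.08831
pH = 13.91169, rounded to 4 dp:

13.9117


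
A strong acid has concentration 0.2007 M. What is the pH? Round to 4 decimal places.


A strong acid dissociates completely, so [H+] equals the given concentration.
pH = -log10([H+]) = -log10(0.2007)
pH = 0.69745263, rounded to 4 dp:

0.6975


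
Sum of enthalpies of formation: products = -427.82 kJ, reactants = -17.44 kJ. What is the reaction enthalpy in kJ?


dH_rxn = sum(dH_f products) - sum(dH_f reactants)
dH_rxn = -427.82 - (-17.44)
dH_rxn = -410.38 kJ:

-410.38 kJ


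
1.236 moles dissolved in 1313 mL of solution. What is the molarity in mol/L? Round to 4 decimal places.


Convert volume to liters: V_L = V_mL / 1000.
V_L = 1313 / 1000 = 1.313 L
M = n / V_L = 1.236 / 1.313
M = 0.94135567 mol/L, rounded to 4 dp:

0.9414 mol/L


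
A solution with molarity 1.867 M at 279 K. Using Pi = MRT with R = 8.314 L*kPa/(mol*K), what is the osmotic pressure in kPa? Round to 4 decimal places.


Osmotic pressure (van't Hoff): Pi = M*R*T.
RT = 8.314 * 279 = 2319.606
Pi = 1.867 * 2319.606
Pi = 4330.704402 kPa, rounded to 4 dp:

4330.7044 kPa


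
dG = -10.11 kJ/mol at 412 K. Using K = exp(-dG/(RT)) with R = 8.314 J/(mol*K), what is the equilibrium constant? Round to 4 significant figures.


dG is in kJ/mol; multiply by 1000 to match R in J/(mol*K).
RT = 8.314 * 412 = 3425.368 J/mol
exponent = -dG*1000 / (RT) = -(-10.11*1000) / 3425.368 = 2.95150769
K = exp(2.95150769)
K = 19.134781, rounded to 4 significant figures:

19.13


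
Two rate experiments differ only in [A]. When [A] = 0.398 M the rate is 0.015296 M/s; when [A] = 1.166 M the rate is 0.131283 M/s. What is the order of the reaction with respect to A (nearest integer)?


Rate is proportional to [A]^n, so rate2/rate1 = ([A]2/[A]1)^n. Take logs to solve for n.
rate2/rate1 = 0.131283 / 0.015296 = 8.5828
[A]2/[A]1 = 1.166 / 0.398 = 2.9296
n = ln(8.5828) / ln(2.9296) = 2.0
Nearest integer order:

2


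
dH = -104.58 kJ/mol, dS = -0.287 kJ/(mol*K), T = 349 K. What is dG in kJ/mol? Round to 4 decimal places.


Gibbs: dG = dH - T*dS (consistent units, dS already in kJ/(mol*K)).
T*dS = 349 * -0.287 = -100.163
dG = -104.58 - (-100.163)
dG = -4.417 kJ/mol, rounded to 4 dp:

-4.4170 kJ/mol


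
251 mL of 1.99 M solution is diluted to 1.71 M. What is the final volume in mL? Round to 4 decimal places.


Dilution: M1*V1 = M2*V2, solve for V2.
V2 = M1*V1 / M2
V2 = 1.99 * 251 / 1.71
V2 = 499.49 / 1.71
V2 = 292.0994152 mL, rounded to 4 dp:

292.0994 mL


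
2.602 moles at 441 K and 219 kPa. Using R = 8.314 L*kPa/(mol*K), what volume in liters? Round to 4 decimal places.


PV = nRT, solve for V = nRT / P.
nRT = 2.602 * 8.314 * 441 = 9540.1653
V = 9540.1653 / 219
V = 43.56239863 L, rounded to 4 dp:

43.5624 L


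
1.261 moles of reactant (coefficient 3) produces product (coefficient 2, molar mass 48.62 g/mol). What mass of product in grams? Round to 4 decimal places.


Use the coefficient ratio to convert reactant moles to product moles, then multiply by the product's molar mass.
moles_P = moles_R * (coeff_P / coeff_R) = 1.261 * (2/3) = 0.840667
mass_P = moles_P * M_P = 0.840667 * 48.62
mass_P = 40.87322954 g, rounded to 4 dp:

40.8732 g


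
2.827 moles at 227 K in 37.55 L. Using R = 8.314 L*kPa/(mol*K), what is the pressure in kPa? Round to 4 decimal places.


PV = nRT, solve for P = nRT / V.
nRT = 2.827 * 8.314 * 227 = 5335.3349
P = 5335.3349 / 37.55
P = 142.08614913 kPa, rounded to 4 dp:

142.0861 kPa


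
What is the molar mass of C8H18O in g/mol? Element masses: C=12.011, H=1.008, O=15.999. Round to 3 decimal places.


M = sum(count * atomic_mass) over atoms.
M = 8*12.011 + 18*1.008 + 1*15.999
M = 96.088 + 18.144 + 15.999
M = 130.231 g/mol, rounded to 3 dp:

130.231 g/mol


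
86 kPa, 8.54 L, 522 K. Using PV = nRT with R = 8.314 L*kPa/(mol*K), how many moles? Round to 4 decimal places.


PV = nRT, solve for n = PV / (RT).
PV = 86 * 8.54 = 734.44
RT = 8.314 * 522 = 4339.908
n = 734.44 / 4339.908
n = 0.16922939 mol, rounded to 4 dp:

0.1692 mol


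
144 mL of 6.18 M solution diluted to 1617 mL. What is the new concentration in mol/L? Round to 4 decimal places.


Dilution: M1*V1 = M2*V2, solve for M2.
M2 = M1*V1 / V2
M2 = 6.18 * 144 / 1617
M2 = 889.92 / 1617
M2 = 0.5503525 mol/L, rounded to 4 dp:

0.5504 mol/L


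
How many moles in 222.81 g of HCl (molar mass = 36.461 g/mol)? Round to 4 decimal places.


n = mass / M
n = 222.81 / 36.461
n = 6.11091303 mol, rounded to 4 dp:

6.1109 mol


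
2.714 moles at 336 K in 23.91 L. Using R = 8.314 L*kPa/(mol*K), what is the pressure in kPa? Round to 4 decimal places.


PV = nRT, solve for P = nRT / V.
nRT = 2.714 * 8.314 * 336 = 7581.5699
P = 7581.5699 / 23.91
P = 317.08782518 kPa, rounded to 4 dp:

317.0878 kPa


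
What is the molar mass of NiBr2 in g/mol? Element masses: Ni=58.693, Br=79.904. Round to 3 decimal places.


M = sum(count * atomic_mass) over atoms.
M = 1*58.693 + 2*79.904
M = 58.693 + 159.808
M = 218.501 g/mol, rounded to 3 dp:

218.501 g/mol


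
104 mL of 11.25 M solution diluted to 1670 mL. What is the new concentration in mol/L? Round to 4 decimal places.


Dilution: M1*V1 = M2*V2, solve for M2.
M2 = M1*V1 / V2
M2 = 11.25 * 104 / 1670
M2 = 1170.0 / 1670
M2 = 0.7005988 mol/L, rounded to 4 dp:

0.7006 mol/L


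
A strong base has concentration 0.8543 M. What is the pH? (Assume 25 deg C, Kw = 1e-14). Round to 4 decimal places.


A strong base dissociates completely, so [OH-] equals the given concentration.
pOH = -log10([OH-]) = -log10(0.8543) = 0.06839
pH = 14 - pOH = 14 - 0.06839
pH = 13.93161, rounded to 4 dp:

13.9316


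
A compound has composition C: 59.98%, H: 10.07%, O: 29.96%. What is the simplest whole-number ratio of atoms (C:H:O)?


Assume 100 g of compound, divide each mass% by atomic mass to get moles, then normalize by the smallest to get a raw atom ratio.
Moles per 100 g: C: 59.98/12.011 = 4.9938, H: 10.07/1.008 = 9.9901, O: 29.96/15.999 = 1.8726
Raw ratio (divide by min = 1.8726): C: 2.667, H: 5.335, O: 1.0
Multiply by 3 to clear fractions: C: 8.0 ~= 8, H: 16.004 ~= 16, O: 3.0 ~= 3
Reduce by GCD to get the simplest whole-number ratio:

8:16:3


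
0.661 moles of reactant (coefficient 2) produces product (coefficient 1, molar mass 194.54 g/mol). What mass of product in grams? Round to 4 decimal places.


Use the coefficient ratio to convert reactant moles to product moles, then multiply by the product's molar mass.
moles_P = moles_R * (coeff_P / coeff_R) = 0.661 * (1/2) = 0.3305
mass_P = moles_P * M_P = 0.3305 * 194.54
mass_P = 64.29547 g, rounded to 4 dp:

64.2955 g


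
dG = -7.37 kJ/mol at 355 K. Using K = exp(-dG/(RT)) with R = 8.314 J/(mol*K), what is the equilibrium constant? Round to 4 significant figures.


dG is in kJ/mol; multiply by 1000 to match R in J/(mol*K).
RT = 8.314 * 355 = 2951.47 J/mol
exponent = -dG*1000 / (RT) = -(-7.37*1000) / 2951.47 = 2.49706079
K = exp(2.49706079)
K = 12.14674, rounded to 4 significant figures:

12.15


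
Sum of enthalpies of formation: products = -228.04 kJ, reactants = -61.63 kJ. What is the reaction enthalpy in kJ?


dH_rxn = sum(dH_f products) - sum(dH_f reactants)
dH_rxn = -228.04 - (-61.63)
dH_rxn = -166.41 kJ:

-166.41 kJ


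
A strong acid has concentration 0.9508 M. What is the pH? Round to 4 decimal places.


A strong acid dissociates completely, so [H+] equals the given concentration.
pH = -log10([H+]) = -log10(0.9508)
pH = 0.02191083, rounded to 4 dp:

0.0219


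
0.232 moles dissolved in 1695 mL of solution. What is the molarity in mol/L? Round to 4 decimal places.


Convert volume to liters: V_L = V_mL / 1000.
V_L = 1695 / 1000 = 1.695 L
M = n / V_L = 0.232 / 1.695
M = 0.13687316 mol/L, rounded to 4 dp:

0.1369 mol/L


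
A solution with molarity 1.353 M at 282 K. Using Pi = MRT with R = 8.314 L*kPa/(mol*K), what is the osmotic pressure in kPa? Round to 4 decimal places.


Osmotic pressure (van't Hoff): Pi = M*R*T.
RT = 8.314 * 282 = 2344.548
Pi = 1.353 * 2344.548
Pi = 3172.173444 kPa, rounded to 4 dp:

3172.1734 kPa


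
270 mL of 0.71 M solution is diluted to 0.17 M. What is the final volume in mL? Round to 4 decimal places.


Dilution: M1*V1 = M2*V2, solve for V2.
V2 = M1*V1 / M2
V2 = 0.71 * 270 / 0.17
V2 = 191.7 / 0.17
V2 = 1127.64705882 mL, rounded to 4 dp:

1127.6471 mL


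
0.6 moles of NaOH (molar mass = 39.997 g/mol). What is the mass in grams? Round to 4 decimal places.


mass = n * M
mass = 0.6 * 39.997
mass = 23.9982 g, rounded to 4 dp:

23.9982 g


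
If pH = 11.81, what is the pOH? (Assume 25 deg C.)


At 25 deg C, pH + pOH = 14.
pOH = 14 - pH = 14 - 11.81
pOH = 2.19:

2.19


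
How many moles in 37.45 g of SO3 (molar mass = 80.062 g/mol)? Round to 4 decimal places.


n = mass / M
n = 37.45 / 80.062
n = 0.46776248 mol, rounded to 4 dp:

0.4678 mol


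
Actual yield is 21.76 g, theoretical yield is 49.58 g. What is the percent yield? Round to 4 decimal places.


% yield = 100 * actual / theoretical
% yield = 100 * 21.76 / 49.58
% yield = 43.88866478 %, rounded to 4 dp:

43.8887 %


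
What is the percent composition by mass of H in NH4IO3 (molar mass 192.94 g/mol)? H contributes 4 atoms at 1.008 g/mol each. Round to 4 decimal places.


pct = 100 * (n_elem * M_elem) / M_total
mass_contribution = 4 * 1.008 = 4.032 g/mol
pct = 100 * 4.032 / 192.94
pct = 2.08976884 %, rounded to 4 dp:

2.0898 %


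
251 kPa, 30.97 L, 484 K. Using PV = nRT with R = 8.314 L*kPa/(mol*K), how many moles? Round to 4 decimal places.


PV = nRT, solve for n = PV / (RT).
PV = 251 * 30.97 = 7773.47
RT = 8.314 * 484 = 4023.976
n = 7773.47 / 4023.976
n = 1.93178836 mol, rounded to 4 dp:

1.9318 mol


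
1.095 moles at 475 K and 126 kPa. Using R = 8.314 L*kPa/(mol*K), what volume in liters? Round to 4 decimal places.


PV = nRT, solve for V = nRT / P.
nRT = 1.095 * 8.314 * 475 = 4324.3193
V = 4324.3193 / 126
V = 34.31999444 L, rounded to 4 dp:

34.3200 L


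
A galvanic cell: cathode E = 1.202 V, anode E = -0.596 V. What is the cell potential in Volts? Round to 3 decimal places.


Standard cell potential: E_cell = E_cathode - E_anode.
E_cell = 1.202 - (-0.596)
E_cell = 1.798 V, rounded to 3 dp:

1.798 V


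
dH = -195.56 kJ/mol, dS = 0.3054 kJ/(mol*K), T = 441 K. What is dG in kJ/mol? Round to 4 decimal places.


Gibbs: dG = dH - T*dS (consistent units, dS already in kJ/(mol*K)).
T*dS = 441 * 0.3054 = 134.6814
dG = -195.56 - (134.6814)
dG = -330.2414 kJ/mol, rounded to 4 dp:

-330.2414 kJ/mol


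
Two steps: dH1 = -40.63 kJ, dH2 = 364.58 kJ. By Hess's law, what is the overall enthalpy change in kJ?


Hess's law: enthalpy is a state function, so add the step enthalpies.
dH_total = dH1 + dH2 = -40.63 + (364.58)
dH_total = 323.95 kJ:

323.95 kJ


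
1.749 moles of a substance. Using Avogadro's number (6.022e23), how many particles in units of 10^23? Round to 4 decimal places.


N = n * NA, then divide by 1e23 for the requested units.
N / 1e23 = n * 6.022
N / 1e23 = 1.749 * 6.022
N / 1e23 = 10.532478, rounded to 4 dp:

10.5325


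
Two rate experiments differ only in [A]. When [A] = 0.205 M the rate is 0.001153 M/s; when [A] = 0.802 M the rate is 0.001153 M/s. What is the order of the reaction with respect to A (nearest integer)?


Rate is proportional to [A]^n, so rate2/rate1 = ([A]2/[A]1)^n. Take logs to solve for n.
rate2/rate1 = 0.001153 / 0.001153 = 1.0
[A]2/[A]1 = 0.802 / 0.205 = 3.9122
n = ln(1.0) / ln(3.9122) = 0.0
Nearest integer order:

0


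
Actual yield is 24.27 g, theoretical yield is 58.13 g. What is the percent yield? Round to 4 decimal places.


% yield = 100 * actual / theoretical
% yield = 100 * 24.27 / 58.13
% yield = 41.7512472 %, rounded to 4 dp:

41.7512 %


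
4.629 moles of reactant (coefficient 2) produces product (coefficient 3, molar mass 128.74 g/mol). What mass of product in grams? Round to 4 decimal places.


Use the coefficient ratio to convert reactant moles to product moles, then multiply by the product's molar mass.
moles_P = moles_R * (coeff_P / coeff_R) = 4.629 * (3/2) = 6.9435
mass_P = moles_P * M_P = 6.9435 * 128.74
mass_P = 893.90619 g, rounded to 4 dp:

893.9062 g


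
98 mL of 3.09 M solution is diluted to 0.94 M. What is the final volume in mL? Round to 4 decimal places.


Dilution: M1*V1 = M2*V2, solve for V2.
V2 = M1*V1 / M2
V2 = 3.09 * 98 / 0.94
V2 = 302.82 / 0.94
V2 = 322.14893617 mL, rounded to 4 dp:

322.1489 mL


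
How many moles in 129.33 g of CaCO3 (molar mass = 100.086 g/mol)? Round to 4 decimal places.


n = mass / M
n = 129.33 / 100.086
n = 1.29218872 mol, rounded to 4 dp:

1.2922 mol


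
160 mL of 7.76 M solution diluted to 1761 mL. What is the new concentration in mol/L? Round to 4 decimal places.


Dilution: M1*V1 = M2*V2, solve for M2.
M2 = M1*V1 / V2
M2 = 7.76 * 160 / 1761
M2 = 1241.6 / 1761
M2 = 0.70505395 mol/L, rounded to 4 dp:

0.7051 mol/L


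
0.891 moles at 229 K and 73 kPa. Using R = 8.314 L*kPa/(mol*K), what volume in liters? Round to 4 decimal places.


PV = nRT, solve for V = nRT / P.
nRT = 0.891 * 8.314 * 229 = 1696.3802
V = 1696.3802 / 73
V = 23.23808493 L, rounded to 4 dp:

23.2381 L


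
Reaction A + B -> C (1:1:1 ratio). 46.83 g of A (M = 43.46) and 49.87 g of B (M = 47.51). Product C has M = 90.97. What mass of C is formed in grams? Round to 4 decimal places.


Find moles of each reactant; the smaller value is the limiting reagent in a 1:1:1 reaction, so moles_C equals moles of the limiter.
n_A = mass_A / M_A = 46.83 / 43.46 = 1.077543 mol
n_B = mass_B / M_B = 49.87 / 47.51 = 1.049674 mol
Limiting reagent: B (smaller), n_limiting = 1.049674 mol
mass_C = n_limiting * M_C = 1.049674 * 90.97
mass_C = 95.48884378 g, rounded to 4 dp:

95.4888 g


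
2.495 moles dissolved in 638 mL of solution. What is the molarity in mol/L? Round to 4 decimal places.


Convert volume to liters: V_L = V_mL / 1000.
V_L = 638 / 1000 = 0.638 L
M = n / V_L = 2.495 / 0.638
M = 3.91065831 mol/L, rounded to 4 dp:

3.9107 mol/L


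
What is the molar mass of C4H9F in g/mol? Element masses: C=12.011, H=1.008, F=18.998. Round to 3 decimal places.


M = sum(count * atomic_mass) over atoms.
M = 4*12.011 + 9*1.008 + 1*18.998
M = 48.044 + 9.072 + 18.998
M = 76.114 g/mol, rounded to 3 dp:

76.114 g/mol


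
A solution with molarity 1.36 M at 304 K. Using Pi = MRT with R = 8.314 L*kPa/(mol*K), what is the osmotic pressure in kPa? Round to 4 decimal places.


Osmotic pressure (van't Hoff): Pi = M*R*T.
RT = 8.314 * 304 = 2527.456
Pi = 1.36 * 2527.456
Pi = 3437.34016 kPa, rounded to 4 dp:

3437.3402 kPa


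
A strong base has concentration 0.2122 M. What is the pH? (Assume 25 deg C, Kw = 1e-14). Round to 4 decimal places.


A strong base dissociates completely, so [OH-] equals the given concentration.
pOH = -log10([OH-]) = -log10(0.2122) = 0.673255
pH = 14 - pOH = 14 - 0.673255
pH = 13.326745, rounded to 4 dp:

13.3267


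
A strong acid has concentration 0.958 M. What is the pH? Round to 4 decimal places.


A strong acid dissociates completely, so [H+] equals the given concentration.
pH = -log10([H+]) = -log10(0.958)
pH = 0.01863449, rounded to 4 dp:

0.0186


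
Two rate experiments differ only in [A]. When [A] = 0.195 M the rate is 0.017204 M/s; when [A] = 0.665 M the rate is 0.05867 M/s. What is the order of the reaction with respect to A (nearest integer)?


Rate is proportional to [A]^n, so rate2/rate1 = ([A]2/[A]1)^n. Take logs to solve for n.
rate2/rate1 = 0.05867 / 0.017204 = 3.4103
[A]2/[A]1 = 0.665 / 0.195 = 3.4103
n = ln(3.4103) / ln(3.4103) = 1.0
Nearest integer order:

1


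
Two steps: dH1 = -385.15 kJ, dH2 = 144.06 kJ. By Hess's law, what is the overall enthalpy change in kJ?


Hess's law: enthalpy is a state function, so add the step enthalpies.
dH_total = dH1 + dH2 = -385.15 + (144.06)
dH_total = -241.09 kJ:

-241.09 kJ


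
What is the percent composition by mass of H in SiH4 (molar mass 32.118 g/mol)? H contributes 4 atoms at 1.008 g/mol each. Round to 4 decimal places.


pct = 100 * (n_elem * M_elem) / M_total
mass_contribution = 4 * 1.008 = 4.032 g/mol
pct = 100 * 4.032 / 32.118
pct = 12.5537082 %, rounded to 4 dp:

12.5537 %


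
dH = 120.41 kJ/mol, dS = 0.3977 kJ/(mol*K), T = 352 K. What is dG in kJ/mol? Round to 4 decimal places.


Gibbs: dG = dH - T*dS (consistent units, dS already in kJ/(mol*K)).
T*dS = 352 * 0.3977 = 139.9904
dG = 120.41 - (139.9904)
dG = -19.5804 kJ/mol, rounded to 4 dp:

-19.5804 kJ/mol


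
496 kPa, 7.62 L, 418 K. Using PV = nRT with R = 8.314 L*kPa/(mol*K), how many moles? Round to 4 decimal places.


PV = nRT, solve for n = PV / (RT).
PV = 496 * 7.62 = 3779.52
RT = 8.314 * 418 = 3475.252
n = 3779.52 / 3475.252
n = 1.08755279 mol, rounded to 4 dp:

1.0876 mol


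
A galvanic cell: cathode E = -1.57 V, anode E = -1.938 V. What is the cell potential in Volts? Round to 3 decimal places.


Standard cell potential: E_cell = E_cathode - E_anode.
E_cell = -1.57 - (-1.938)
E_cell = 0.368 V, rounded to 3 dp:

0.368 V


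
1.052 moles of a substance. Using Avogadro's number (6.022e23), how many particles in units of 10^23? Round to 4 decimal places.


N = n * NA, then divide by 1e23 for the requested units.
N / 1e23 = n * 6.022
N / 1e23 = 1.052 * 6.022
N / 1e23 = 6.335144, rounded to 4 dp:

6.3351


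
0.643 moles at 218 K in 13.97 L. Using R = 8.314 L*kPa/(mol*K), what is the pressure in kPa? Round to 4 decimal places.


PV = nRT, solve for P = nRT / V.
nRT = 0.643 * 8.314 * 218 = 1165.4066
P = 1165.4066 / 13.97
P = 83.42209019 kPa, rounded to 4 dp:

83.4221 kPa


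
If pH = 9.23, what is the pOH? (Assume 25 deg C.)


At 25 deg C, pH + pOH = 14.
pOH = 14 - pH = 14 - 9.23
pOH = 4.77:

4.77


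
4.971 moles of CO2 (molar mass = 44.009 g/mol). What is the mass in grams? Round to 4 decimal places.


mass = n * M
mass = 4.971 * 44.009
mass = 218.768739 g, rounded to 4 dp:

218.7687 g


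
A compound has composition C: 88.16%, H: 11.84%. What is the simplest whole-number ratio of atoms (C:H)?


Assume 100 g of compound, divide each mass% by atomic mass to get moles, then normalize by the smallest to get a raw atom ratio.
Moles per 100 g: C: 88.16/12.011 = 7.3399, H: 11.84/1.008 = 11.746
Raw ratio (divide by min = 7.3399): C: 1.0, H: 1.6
Multiply by 5 to clear fractions: C: 5.0 ~= 5, H: 8.001 ~= 8
Reduce by GCD to get the simplest whole-number ratio:

5:8


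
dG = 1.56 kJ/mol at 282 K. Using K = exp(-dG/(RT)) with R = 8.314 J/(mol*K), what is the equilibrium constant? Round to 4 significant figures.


dG is in kJ/mol; multiply by 1000 to match R in J/(mol*K).
RT = 8.314 * 282 = 2344.548 J/mol
exponent = -dG*1000 / (RT) = -(1.56*1000) / 2344.548 = -0.66537345
K = exp(-0.66537345)
K = 0.51408151, rounded to 4 significant figures:

0.5141


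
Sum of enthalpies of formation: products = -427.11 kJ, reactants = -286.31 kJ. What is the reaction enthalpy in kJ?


dH_rxn = sum(dH_f products) - sum(dH_f reactants)
dH_rxn = -427.11 - (-286.31)
dH_rxn = -140.8 kJ:

-140.80 kJ


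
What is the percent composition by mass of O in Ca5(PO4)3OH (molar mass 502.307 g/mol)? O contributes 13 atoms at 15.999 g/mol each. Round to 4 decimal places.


pct = 100 * (n_elem * M_elem) / M_total
mass_contribution = 13 * 15.999 = 207.987 g/mol
pct = 100 * 207.987 / 502.307
pct = 41.4063511 %, rounded to 4 dp:

41.4064 %


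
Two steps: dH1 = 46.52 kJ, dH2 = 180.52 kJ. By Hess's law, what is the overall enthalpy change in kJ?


Hess's law: enthalpy is a state function, so add the step enthalpies.
dH_total = dH1 + dH2 = 46.52 + (180.52)
dH_total = 227.04 kJ:

227.04 kJ


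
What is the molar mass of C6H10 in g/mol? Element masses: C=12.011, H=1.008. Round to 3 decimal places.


M = sum(count * atomic_mass) over atoms.
M = 6*12.011 + 10*1.008
M = 72.066 + 10.08
M = 82.146 g/mol, rounded to 3 dp:

82.146 g/mol


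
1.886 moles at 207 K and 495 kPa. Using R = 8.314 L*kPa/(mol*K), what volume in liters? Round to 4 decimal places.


PV = nRT, solve for V = nRT / P.
nRT = 1.886 * 8.314 * 207 = 3245.8022
V = 3245.8022 / 495
V = 6.55717616 L, rounded to 4 dp:

6.5572 L


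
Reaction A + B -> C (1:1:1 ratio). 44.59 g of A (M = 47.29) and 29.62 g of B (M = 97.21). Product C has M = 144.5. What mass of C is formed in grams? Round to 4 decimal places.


Find moles of each reactant; the smaller value is the limiting reagent in a 1:1:1 reaction, so moles_C equals moles of the limiter.
n_A = mass_A / M_A = 44.59 / 47.29 = 0.942905 mol
n_B = mass_B / M_B = 29.62 / 97.21 = 0.304701 mol
Limiting reagent: B (smaller), n_limiting = 0.304701 mol
mass_C = n_limiting * M_C = 0.304701 * 144.5
mass_C = 44.0292945 g, rounded to 4 dp:

44.0293 g


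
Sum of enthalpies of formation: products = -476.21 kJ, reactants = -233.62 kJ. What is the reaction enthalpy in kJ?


dH_rxn = sum(dH_f products) - sum(dH_f reactants)
dH_rxn = -476.21 - (-233.62)
dH_rxn = -242.59 kJ:

-242.59 kJ


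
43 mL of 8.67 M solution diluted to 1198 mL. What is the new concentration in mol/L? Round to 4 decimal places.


Dilution: M1*V1 = M2*V2, solve for M2.
M2 = M1*V1 / V2
M2 = 8.67 * 43 / 1198
M2 = 372.81 / 1198
M2 = 0.31119366 mol/L, rounded to 4 dp:

0.3112 mol/L


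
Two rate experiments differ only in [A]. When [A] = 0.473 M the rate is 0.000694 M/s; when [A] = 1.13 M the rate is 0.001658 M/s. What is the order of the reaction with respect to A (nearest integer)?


Rate is proportional to [A]^n, so rate2/rate1 = ([A]2/[A]1)^n. Take logs to solve for n.
rate2/rate1 = 0.001658 / 0.000694 = 2.389
[A]2/[A]1 = 1.13 / 0.473 = 2.389
n = ln(2.389) / ln(2.389) = 1.0
Nearest integer order:

1


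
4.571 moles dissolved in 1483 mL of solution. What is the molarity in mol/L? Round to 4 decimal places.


Convert volume to liters: V_L = V_mL / 1000.
V_L = 1483 / 1000 = 1.483 L
M = n / V_L = 4.571 / 1.483
M = 3.08226568 mol/L, rounded to 4 dp:

3.0823 mol/L


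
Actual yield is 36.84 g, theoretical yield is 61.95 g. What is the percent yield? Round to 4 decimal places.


% yield = 100 * actual / theoretical
% yield = 100 * 36.84 / 61.95
% yield = 59.46731235 %, rounded to 4 dp:

59.4673 %


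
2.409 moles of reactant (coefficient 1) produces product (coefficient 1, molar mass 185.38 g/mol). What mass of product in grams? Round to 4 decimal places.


Use the coefficient ratio to convert reactant moles to product moles, then multiply by the product's molar mass.
moles_P = moles_R * (coeff_P / coeff_R) = 2.409 * (1/1) = 2.409
mass_P = moles_P * M_P = 2.409 * 185.38
mass_P = 446.58042 g, rounded to 4 dp:

446.5804 g


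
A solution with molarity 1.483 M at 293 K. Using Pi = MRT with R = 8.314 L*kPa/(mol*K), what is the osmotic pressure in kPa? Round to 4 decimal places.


Osmotic pressure (van't Hoff): Pi = M*R*T.
RT = 8.314 * 293 = 2436.002
Pi = 1.483 * 2436.002
Pi = 3612.590966 kPa, rounded to 4 dp:

3612.5910 kPa


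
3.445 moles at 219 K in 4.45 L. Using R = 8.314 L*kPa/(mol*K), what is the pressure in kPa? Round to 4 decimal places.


PV = nRT, solve for P = nRT / V.
nRT = 3.445 * 8.314 * 219 = 6272.5389
P = 6272.5389 / 4.45
P = 1409.55930337 kPa, rounded to 4 dp:

1409.5593 kPa


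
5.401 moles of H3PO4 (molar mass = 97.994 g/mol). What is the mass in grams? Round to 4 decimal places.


mass = n * M
mass = 5.401 * 97.994
mass = 529.265594 g, rounded to 4 dp:

529.2656 g


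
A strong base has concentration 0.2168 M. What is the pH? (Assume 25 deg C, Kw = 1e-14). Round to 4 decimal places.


A strong base dissociates completely, so [OH-] equals the given concentration.
pOH = -log10([OH-]) = -log10(0.2168) = 0.663941
pH = 14 - pOH = 14 - 0.663941
pH = 13.336059, rounded to 4 dp:

13.3361


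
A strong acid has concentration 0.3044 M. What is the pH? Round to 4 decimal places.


A strong acid dissociates completely, so [H+] equals the given concentration.
pH = -log10([H+]) = -log10(0.3044)
pH = 0.51655535, rounded to 4 dp:

0.5166


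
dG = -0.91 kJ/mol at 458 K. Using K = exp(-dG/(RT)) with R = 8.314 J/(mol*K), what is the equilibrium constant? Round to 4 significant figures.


dG is in kJ/mol; multiply by 1000 to match R in J/(mol*K).
RT = 8.314 * 458 = 3807.812 J/mol
exponent = -dG*1000 / (RT) = -(-0.91*1000) / 3807.812 = 0.23898239
K = exp(0.23898239)
K = 1.2699562, rounded to 4 significant figures:

1.270


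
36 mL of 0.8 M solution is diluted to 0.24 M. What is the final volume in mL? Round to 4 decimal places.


Dilution: M1*V1 = M2*V2, solve for V2.
V2 = M1*V1 / M2
V2 = 0.8 * 36 / 0.24
V2 = 28.8 / 0.24
V2 = 120.0 mL, rounded to 4 dp:

120.0000 mL
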